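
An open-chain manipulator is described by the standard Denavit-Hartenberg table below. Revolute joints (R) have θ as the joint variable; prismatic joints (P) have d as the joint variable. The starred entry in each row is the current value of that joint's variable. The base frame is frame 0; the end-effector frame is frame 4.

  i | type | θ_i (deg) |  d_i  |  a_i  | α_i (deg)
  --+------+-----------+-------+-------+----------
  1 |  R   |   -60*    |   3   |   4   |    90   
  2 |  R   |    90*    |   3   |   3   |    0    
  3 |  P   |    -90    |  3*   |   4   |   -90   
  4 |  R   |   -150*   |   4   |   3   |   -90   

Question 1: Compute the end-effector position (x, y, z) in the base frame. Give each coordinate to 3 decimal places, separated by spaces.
-3.794 -8.428 10.000

after link 1: o_1 = (2.0000, -3.4641, 3.0000)
after link 2: o_2 = (-0.5981, -4.9641, 6.0000)
after link 3: o_3 = (-1.1962, -9.9282, 6.0000)
after link 4: o_4 = (-3.7942, -8.4282, 10.0000)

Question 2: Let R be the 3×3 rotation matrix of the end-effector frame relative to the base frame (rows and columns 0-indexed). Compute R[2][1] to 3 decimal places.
End-effector y-axis (col 1 of R) = (-0.0000,-0.0000,-1.0000)
R[2][1] = -1.0000

-1.000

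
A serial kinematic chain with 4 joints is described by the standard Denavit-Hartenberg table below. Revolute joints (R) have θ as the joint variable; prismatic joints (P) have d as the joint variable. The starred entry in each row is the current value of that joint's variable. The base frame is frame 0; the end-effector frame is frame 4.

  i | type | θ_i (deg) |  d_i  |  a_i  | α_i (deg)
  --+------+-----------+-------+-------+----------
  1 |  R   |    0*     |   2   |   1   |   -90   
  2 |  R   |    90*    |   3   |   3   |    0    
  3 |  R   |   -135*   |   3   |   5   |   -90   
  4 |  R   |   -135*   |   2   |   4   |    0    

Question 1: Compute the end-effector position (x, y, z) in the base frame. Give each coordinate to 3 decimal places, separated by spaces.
3.950 8.828 -0.879

after link 1: o_1 = (1.0000, 0.0000, 2.0000)
after link 2: o_2 = (1.0000, 3.0000, -1.0000)
after link 3: o_3 = (4.5355, 6.0000, 2.5355)
after link 4: o_4 = (3.9497, 8.8284, -0.8787)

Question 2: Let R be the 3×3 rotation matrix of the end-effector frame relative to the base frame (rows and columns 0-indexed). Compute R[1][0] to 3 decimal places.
End-effector x-axis (col 0 of R) = (-0.5000,0.7071,-0.5000)
R[1][0] = 0.7071

0.707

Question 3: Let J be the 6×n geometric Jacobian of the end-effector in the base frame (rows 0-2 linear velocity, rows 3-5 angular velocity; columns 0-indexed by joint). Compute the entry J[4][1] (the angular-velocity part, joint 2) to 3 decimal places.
1.000

axis z_1 = (0.0000,1.0000,0.0000); lever o_n−o_1 = (2.9497,8.8284,-2.8787)
cross product → J_v[:, 1] = (-2.8787,0.0000,-2.9497)
J_ω[:, 1] = z_1
entry J[4][1] = 1.0000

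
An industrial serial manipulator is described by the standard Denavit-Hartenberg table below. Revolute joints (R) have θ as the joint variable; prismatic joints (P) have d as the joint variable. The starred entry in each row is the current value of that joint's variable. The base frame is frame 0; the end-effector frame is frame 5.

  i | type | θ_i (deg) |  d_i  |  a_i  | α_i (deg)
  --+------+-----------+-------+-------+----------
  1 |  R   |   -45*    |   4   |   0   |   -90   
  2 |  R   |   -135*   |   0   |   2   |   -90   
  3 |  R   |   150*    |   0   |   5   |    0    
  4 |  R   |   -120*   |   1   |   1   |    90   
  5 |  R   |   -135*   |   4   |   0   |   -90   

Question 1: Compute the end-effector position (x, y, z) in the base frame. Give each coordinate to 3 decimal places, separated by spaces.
after link 1: o_1 = (0.0000, 0.0000, 4.0000)
after link 2: o_2 = (-1.0000, 1.0000, 5.4142)
after link 3: o_3 = (-0.6027, -2.9328, 2.3524)
after link 4: o_4 = (-0.8893, -3.3534, 3.6718)
after link 5: o_5 = (0.5602, 0.0961, 5.0860)

0.560 0.096 5.086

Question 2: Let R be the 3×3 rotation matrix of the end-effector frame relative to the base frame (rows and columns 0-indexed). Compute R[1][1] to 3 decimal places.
End-effector y-axis (col 1 of R) = (-0.3624,-0.8624,-0.3536)
R[1][1] = -0.8624

-0.862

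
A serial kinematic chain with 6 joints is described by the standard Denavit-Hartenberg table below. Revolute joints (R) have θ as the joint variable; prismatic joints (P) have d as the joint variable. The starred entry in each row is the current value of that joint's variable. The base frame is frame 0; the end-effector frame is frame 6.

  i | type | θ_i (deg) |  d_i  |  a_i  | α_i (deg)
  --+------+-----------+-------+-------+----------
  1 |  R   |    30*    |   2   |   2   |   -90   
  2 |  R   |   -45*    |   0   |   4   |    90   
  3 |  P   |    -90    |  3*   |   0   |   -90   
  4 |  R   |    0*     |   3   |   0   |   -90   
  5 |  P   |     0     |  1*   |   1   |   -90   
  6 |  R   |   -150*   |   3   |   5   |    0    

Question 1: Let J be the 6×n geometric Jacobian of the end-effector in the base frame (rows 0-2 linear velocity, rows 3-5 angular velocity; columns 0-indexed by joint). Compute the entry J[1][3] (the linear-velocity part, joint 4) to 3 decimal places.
axis z_3 = (0.6124,0.3536,0.7071); lever o_n−o_3 = (0.4782,4.1214,-2.4749)
cross product → J_v[:, 3] = (-3.7893,1.8537,2.3548)
J_ω[:, 3] = z_3
entry J[1][3] = 1.8537

1.854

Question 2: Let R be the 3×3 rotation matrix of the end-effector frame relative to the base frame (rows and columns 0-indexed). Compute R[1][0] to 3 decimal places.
End-effector x-axis (col 0 of R) = (-0.1268,0.9268,-0.3536)
R[1][0] = 0.9268

0.927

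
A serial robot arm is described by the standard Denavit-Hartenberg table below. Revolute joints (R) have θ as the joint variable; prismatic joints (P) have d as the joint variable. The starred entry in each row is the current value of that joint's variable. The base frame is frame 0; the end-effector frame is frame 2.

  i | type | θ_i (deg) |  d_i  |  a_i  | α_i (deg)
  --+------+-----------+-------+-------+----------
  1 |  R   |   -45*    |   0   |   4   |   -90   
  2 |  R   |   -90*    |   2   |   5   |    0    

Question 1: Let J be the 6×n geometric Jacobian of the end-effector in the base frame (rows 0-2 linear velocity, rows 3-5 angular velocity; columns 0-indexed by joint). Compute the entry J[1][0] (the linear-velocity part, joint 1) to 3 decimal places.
axis z_0 = ẑ; lever o_n−o_0 = (4.2426,-1.4142,5.0000)
cross product → J_v[:, 0] = (1.4142,4.2426,-0.0000)
J_ω[:, 0] = z_0
entry J[1][0] = 4.2426

4.243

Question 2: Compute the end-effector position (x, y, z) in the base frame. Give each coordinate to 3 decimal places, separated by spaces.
after link 1: o_1 = (2.8284, -2.8284, 0.0000)
after link 2: o_2 = (4.2426, -1.4142, 5.0000)

4.243 -1.414 5.000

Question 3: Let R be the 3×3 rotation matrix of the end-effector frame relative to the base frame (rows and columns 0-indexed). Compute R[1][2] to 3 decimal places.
0.707

End-effector z-axis (col 2 of R) = (0.7071,0.7071,0.0000)
R[1][2] = 0.7071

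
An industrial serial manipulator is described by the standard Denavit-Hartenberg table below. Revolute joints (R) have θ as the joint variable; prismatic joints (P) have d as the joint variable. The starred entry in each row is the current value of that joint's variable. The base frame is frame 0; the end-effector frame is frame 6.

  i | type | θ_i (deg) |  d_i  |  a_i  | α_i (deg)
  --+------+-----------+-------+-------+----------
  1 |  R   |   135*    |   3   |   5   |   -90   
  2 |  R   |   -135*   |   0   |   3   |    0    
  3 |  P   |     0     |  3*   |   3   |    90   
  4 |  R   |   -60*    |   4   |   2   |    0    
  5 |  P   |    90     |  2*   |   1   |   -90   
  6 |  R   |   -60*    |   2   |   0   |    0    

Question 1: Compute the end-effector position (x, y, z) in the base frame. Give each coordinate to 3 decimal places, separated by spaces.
0.423 -5.372 3.612

after link 1: o_1 = (-3.5355, 3.5355, 3.0000)
after link 2: o_2 = (-2.0355, 2.0355, 5.1213)
after link 3: o_3 = (-2.6569, -1.5858, 7.2426)
after link 4: o_4 = (1.0679, -2.8610, 5.1213)
after link 5: o_5 = (2.1473, -4.6476, 4.3195)
after link 6: o_6 = (0.4226, -5.3724, 3.6124)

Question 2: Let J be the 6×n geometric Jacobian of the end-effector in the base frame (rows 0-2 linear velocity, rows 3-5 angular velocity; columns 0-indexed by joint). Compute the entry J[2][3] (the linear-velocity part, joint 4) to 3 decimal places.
axis z_3 = (0.5000,-0.5000,-0.7071); lever o_n−o_3 = (3.0795,-3.7866,-3.6303)
cross product → J_v[:, 3] = (-0.8624,-0.3624,-0.3536)
J_ω[:, 3] = z_3
entry J[2][3] = -0.3536

-0.354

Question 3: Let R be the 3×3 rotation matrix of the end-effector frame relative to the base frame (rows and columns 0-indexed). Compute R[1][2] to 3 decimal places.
-0.362

End-effector z-axis (col 2 of R) = (-0.8624,-0.3624,-0.3536)
R[1][2] = -0.3624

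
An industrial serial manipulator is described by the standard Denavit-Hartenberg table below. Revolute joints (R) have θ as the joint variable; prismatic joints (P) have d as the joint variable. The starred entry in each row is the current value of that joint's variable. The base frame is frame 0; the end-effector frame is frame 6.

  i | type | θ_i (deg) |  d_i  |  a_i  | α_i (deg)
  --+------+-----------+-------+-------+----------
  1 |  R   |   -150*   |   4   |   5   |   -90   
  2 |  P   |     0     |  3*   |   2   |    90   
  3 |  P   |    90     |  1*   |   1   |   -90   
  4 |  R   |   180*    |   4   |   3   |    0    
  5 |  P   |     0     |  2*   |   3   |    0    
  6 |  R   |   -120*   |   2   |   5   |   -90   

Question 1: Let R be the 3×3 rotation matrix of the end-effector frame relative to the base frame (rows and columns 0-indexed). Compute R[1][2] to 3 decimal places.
0.750

End-effector z-axis (col 2 of R) = (-0.4330,0.7500,-0.5000)
R[1][2] = 0.7500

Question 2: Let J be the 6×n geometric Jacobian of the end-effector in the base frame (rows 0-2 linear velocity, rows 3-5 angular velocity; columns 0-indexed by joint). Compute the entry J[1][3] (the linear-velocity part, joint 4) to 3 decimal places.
axis z_3 = (0.8660,0.5000,0.0000); lever o_n−o_3 = (5.1782,7.0311,-4.3301)
cross product → J_v[:, 3] = (-2.1651,3.7500,3.5000)
J_ω[:, 3] = z_3
entry J[1][3] = 3.7500

3.750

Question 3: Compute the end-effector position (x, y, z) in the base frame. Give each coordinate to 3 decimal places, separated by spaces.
after link 1: o_1 = (-4.3301, -2.5000, 4.0000)
after link 2: o_2 = (-4.5622, -6.0981, 4.0000)
after link 3: o_3 = (-4.0622, -6.9641, 5.0000)
after link 4: o_4 = (-2.0981, -2.3660, 5.0000)
after link 5: o_5 = (-1.8660, 1.2321, 5.0000)
after link 6: o_6 = (1.1160, 0.0670, 0.6699)

1.116 0.067 0.670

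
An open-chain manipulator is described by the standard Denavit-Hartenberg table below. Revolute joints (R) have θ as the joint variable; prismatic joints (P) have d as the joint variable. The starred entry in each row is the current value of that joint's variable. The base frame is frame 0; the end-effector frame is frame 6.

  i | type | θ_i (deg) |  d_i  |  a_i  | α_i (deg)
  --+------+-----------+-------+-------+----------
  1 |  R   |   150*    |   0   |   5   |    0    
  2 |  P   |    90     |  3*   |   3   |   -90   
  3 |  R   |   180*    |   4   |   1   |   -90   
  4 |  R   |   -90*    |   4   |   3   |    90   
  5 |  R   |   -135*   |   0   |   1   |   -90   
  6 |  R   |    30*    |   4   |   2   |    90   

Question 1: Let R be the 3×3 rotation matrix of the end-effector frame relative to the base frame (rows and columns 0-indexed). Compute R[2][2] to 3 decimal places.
End-effector z-axis (col 2 of R) = (-0.7392,-0.5732,-0.3536)
R[2][2] = -0.3536

-0.354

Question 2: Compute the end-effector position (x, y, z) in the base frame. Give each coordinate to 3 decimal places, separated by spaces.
after link 1: o_1 = (-4.3301, 2.5000, 0.0000)
after link 2: o_2 = (-5.8301, -0.0981, 3.0000)
after link 3: o_3 = (-1.8660, -1.2321, 3.0000)
after link 4: o_4 = (0.7321, -2.7321, 7.0000)
after link 5: o_5 = (0.1197, -2.3785, 6.2929)
after link 6: o_6 = (2.0085, -2.3143, 2.2397)

2.009 -2.314 2.240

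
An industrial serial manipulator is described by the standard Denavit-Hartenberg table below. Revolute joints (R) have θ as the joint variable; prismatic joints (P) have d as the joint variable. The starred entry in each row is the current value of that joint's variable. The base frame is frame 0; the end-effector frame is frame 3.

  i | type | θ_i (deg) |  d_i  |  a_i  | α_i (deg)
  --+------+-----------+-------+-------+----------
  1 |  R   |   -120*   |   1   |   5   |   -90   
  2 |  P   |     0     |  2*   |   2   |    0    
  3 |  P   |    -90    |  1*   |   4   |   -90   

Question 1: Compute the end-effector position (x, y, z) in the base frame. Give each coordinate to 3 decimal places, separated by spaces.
after link 1: o_1 = (-2.5000, -4.3301, 1.0000)
after link 2: o_2 = (-1.7679, -7.0622, 1.0000)
after link 3: o_3 = (-0.9019, -7.5622, 5.0000)

-0.902 -7.562 5.000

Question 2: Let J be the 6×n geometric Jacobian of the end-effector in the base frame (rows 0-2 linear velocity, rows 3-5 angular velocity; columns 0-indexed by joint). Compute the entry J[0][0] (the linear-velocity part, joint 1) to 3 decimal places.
7.562

axis z_0 = ẑ; lever o_n−o_0 = (-0.9019,-7.5622,5.0000)
cross product → J_v[:, 0] = (7.5622,-0.9019,0.0000)
J_ω[:, 0] = z_0
entry J[0][0] = 7.5622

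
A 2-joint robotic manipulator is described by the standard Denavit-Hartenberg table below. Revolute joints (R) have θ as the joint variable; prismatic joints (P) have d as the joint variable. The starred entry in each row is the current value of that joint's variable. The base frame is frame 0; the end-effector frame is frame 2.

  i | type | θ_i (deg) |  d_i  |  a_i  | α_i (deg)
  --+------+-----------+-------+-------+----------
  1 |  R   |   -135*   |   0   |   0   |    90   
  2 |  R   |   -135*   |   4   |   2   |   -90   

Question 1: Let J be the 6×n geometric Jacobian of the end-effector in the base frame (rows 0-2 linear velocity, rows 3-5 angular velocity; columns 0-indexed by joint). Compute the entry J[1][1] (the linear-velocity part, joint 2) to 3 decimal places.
axis z_1 = (-0.7071,0.7071,0.0000); lever o_n−o_1 = (-1.8284,3.8284,-1.4142)
cross product → J_v[:, 1] = (-1.0000,-1.0000,-1.4142)
J_ω[:, 1] = z_1
entry J[1][1] = -1.0000

-1.000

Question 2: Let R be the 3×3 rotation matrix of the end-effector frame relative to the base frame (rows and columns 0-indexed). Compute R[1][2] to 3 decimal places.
-0.500

End-effector z-axis (col 2 of R) = (-0.5000,-0.5000,-0.7071)
R[1][2] = -0.5000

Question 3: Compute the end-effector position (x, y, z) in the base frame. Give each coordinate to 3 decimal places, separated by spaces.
-1.828 3.828 -1.414

after link 1: o_1 = (0.0000, 0.0000, 0.0000)
after link 2: o_2 = (-1.8284, 3.8284, -1.4142)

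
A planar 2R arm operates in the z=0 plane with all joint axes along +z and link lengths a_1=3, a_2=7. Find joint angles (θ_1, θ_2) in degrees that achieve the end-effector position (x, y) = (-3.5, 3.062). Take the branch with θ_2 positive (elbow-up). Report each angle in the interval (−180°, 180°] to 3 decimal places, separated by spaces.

cos θ_2 = (21.6258−3²−7²)/(2·3·7) = -0.8661; θ_2 = 150.0030° (elbow-up)
β = atan2(3.0620,-3.5000) = 138.8187°; ψ = atan2(3.4997,-3.0624) = 131.1872°
θ_1 = β − ψ = 7.6315°

7.632 150.003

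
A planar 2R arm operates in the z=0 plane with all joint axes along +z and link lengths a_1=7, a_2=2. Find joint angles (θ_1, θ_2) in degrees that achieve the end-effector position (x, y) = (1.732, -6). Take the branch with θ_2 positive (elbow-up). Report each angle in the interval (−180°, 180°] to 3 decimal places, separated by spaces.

-90.000 120.000

cos θ_2 = (38.9998−7²−2²)/(2·7·2) = -0.5000; θ_2 = 120.0004° (elbow-up)
β = atan2(-6.0000,1.7320) = -73.8983°; ψ = atan2(1.7320,6.0000) = 16.1021°
θ_1 = β − ψ = -90.0004°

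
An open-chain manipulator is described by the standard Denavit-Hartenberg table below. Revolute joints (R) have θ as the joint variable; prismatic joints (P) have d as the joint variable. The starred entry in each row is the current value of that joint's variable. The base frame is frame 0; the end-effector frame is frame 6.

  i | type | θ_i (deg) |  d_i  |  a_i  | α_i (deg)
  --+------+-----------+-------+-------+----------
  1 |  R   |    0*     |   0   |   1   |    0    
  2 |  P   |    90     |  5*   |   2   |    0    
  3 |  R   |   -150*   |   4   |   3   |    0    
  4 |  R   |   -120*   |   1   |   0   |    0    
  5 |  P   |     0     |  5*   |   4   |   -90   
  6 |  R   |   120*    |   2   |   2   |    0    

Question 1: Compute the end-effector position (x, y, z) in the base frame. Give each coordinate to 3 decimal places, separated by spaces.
after link 1: o_1 = (1.0000, 0.0000, 0.0000)
after link 2: o_2 = (1.0000, 2.0000, 5.0000)
after link 3: o_3 = (2.5000, -0.5981, 9.0000)
after link 4: o_4 = (2.5000, -0.5981, 10.0000)
after link 5: o_5 = (-1.5000, -0.5981, 15.0000)
after link 6: o_6 = (-0.5000, -2.5981, 13.2679)

-0.500 -2.598 13.268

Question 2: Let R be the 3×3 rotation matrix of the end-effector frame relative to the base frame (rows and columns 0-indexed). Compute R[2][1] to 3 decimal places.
End-effector y-axis (col 1 of R) = (0.8660,0.0000,0.5000)
R[2][1] = 0.5000

0.500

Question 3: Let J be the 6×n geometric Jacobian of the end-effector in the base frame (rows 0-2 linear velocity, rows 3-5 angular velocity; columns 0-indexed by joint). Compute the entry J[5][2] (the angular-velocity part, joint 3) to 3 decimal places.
1.000

axis z_2 = (0.0000,0.0000,1.0000); lever o_n−o_2 = (-1.5000,-4.5981,8.2679)
cross product → J_v[:, 2] = (4.5981,-1.5000,0.0000)
J_ω[:, 2] = z_2
entry J[5][2] = 1.0000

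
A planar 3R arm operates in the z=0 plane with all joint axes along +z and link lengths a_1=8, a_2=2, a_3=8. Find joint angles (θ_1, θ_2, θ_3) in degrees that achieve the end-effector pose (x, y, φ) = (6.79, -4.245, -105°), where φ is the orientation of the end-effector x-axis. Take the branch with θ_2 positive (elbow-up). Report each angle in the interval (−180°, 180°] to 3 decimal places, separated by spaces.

12.917 44.977 -162.894

wrist centre = target − a_3·(cos φ, sin φ) = (8.8606, 3.4824)
cos θ_2 = (90.6365−8²−2²)/(2·8·2) = 0.7074; θ_2 = 44.9769° (elbow-up)
β = atan2(3.4824,8.8606) = 21.4560°; ψ = atan2(1.4136,9.4148) = 8.5392°
θ_1 = β − ψ = 12.9168°
θ_3 = φ − θ_1 − θ_2 = -162.8936° (wrapped to (-180°,180°])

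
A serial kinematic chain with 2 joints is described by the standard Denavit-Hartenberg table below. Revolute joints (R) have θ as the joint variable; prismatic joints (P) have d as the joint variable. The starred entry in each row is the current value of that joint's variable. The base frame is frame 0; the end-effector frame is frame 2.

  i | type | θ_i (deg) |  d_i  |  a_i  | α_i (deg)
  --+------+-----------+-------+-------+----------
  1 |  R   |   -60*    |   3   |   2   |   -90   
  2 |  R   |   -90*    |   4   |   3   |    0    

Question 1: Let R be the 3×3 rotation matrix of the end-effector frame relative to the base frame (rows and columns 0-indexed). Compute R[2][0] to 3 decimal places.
End-effector x-axis (col 0 of R) = (-0.0000,-0.0000,1.0000)
R[2][0] = 1.0000

1.000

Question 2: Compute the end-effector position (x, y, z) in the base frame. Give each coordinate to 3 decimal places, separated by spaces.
after link 1: o_1 = (1.0000, -1.7321, 3.0000)
after link 2: o_2 = (4.4641, 0.2679, 6.0000)

4.464 0.268 6.000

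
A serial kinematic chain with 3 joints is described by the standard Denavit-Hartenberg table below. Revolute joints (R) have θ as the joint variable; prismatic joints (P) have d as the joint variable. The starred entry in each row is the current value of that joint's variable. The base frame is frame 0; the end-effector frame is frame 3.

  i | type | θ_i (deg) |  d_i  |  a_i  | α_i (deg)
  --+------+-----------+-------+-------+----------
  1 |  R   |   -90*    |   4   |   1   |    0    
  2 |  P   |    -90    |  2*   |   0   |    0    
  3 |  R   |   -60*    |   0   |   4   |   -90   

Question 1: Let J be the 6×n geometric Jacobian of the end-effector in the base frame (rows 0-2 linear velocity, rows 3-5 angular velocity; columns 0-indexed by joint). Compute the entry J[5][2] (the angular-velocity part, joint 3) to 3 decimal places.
axis z_2 = (0.0000,0.0000,1.0000); lever o_n−o_2 = (-2.0000,3.4641,0.0000)
cross product → J_v[:, 2] = (-3.4641,-2.0000,0.0000)
J_ω[:, 2] = z_2
entry J[5][2] = 1.0000

1.000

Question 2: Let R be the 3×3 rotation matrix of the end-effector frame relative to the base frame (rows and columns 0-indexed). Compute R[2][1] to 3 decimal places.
-1.000

End-effector y-axis (col 1 of R) = (-0.0000,-0.0000,-1.0000)
R[2][1] = -1.0000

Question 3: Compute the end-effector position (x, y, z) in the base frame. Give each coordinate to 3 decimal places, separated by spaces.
after link 1: o_1 = (0.0000, -1.0000, 4.0000)
after link 2: o_2 = (0.0000, -1.0000, 6.0000)
after link 3: o_3 = (-2.0000, 2.4641, 6.0000)

-2.000 2.464 6.000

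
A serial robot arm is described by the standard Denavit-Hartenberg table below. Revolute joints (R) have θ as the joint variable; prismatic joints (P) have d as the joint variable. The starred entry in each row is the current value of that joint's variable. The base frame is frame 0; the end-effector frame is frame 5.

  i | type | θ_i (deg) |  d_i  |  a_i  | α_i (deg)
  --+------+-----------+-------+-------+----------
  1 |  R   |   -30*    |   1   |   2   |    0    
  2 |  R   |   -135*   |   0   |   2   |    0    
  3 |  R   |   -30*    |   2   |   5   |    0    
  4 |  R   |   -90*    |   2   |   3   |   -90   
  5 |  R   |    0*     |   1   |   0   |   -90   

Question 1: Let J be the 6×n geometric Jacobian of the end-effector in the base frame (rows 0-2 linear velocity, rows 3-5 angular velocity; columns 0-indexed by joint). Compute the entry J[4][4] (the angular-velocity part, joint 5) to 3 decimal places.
0.259

axis z_4 = (-0.9659,0.2588,0.0000); lever o_n−o_4 = (-0.9659,0.2588,0.0000)
cross product → J_v[:, 4] = (-0.0000,-0.0000,0.0000)
J_ω[:, 4] = z_4
entry J[4][4] = 0.2588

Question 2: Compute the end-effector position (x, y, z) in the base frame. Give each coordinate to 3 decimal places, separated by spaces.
-5.219 2.933 5.000

after link 1: o_1 = (1.7321, -1.0000, 1.0000)
after link 2: o_2 = (-0.1998, -1.5176, 1.0000)
after link 3: o_3 = (-5.0294, -0.2235, 3.0000)
after link 4: o_4 = (-4.2530, 2.6742, 5.0000)
after link 5: o_5 = (-5.2189, 2.9331, 5.0000)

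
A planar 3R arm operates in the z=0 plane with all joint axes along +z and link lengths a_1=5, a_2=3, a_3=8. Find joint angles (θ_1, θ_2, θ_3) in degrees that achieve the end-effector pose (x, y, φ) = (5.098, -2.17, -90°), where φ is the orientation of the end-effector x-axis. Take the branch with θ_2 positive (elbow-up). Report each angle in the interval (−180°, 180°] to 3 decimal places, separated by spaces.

wrist centre = target − a_3·(cos φ, sin φ) = (5.0980, 5.8300)
cos θ_2 = (59.9785−5²−3²)/(2·5·3) = 0.8660; θ_2 = 30.0086° (elbow-up)
β = atan2(5.8300,5.0980) = 48.8322°; ψ = atan2(1.5004,7.5979) = 11.1708°
θ_1 = β − ψ = 37.6614°
θ_3 = φ − θ_1 − θ_2 = -157.6700° (wrapped to (-180°,180°])

37.661 30.009 -157.670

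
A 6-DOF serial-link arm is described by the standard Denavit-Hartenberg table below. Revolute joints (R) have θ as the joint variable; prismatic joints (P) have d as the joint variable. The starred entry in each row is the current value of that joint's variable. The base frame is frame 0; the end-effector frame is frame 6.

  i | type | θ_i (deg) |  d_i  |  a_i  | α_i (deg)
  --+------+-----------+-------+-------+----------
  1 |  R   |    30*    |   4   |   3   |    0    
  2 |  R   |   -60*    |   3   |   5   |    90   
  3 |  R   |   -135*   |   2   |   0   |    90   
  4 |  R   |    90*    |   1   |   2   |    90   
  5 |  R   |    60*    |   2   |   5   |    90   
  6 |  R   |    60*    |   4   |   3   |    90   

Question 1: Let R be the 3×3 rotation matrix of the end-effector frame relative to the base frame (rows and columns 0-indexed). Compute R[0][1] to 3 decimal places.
-0.127

End-effector y-axis (col 1 of R) = (-0.1268,-0.9268,-0.3536)
R[0][1] = -0.1268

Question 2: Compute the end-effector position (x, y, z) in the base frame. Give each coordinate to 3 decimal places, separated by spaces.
-4.079 -7.016 7.022

after link 1: o_1 = (2.5981, 1.5000, 4.0000)
after link 2: o_2 = (6.9282, -1.0000, 7.0000)
after link 3: o_3 = (5.9282, -2.7321, 7.0000)
after link 4: o_4 = (4.3158, -4.1105, 7.7071)
after link 5: o_5 = (-0.8106, -4.0376, 9.3548)
after link 6: o_6 = (-4.0794, -7.0164, 7.0220)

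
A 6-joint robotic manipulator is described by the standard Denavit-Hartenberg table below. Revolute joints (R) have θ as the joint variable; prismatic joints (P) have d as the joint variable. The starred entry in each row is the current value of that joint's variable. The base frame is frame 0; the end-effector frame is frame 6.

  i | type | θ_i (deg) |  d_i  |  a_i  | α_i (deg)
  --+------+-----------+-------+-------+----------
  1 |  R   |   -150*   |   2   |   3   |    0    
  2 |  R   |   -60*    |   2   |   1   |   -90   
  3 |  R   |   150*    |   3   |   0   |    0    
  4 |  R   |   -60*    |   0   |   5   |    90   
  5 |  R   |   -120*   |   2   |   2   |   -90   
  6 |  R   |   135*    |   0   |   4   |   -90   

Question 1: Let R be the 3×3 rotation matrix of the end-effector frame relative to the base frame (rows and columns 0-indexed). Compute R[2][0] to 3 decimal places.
End-effector x-axis (col 0 of R) = (0.3062,-0.8839,-0.3536)
R[2][0] = -0.3536

-0.354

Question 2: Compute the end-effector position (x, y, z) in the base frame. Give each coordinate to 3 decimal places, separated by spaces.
after link 1: o_1 = (-2.5981, -1.5000, 2.0000)
after link 2: o_2 = (-3.4641, -1.0000, 4.0000)
after link 3: o_3 = (-4.9641, -3.5981, 4.0000)
after link 4: o_4 = (-4.9641, -3.5981, -1.0000)
after link 5: o_5 = (-5.8301, -1.0981, -0.0000)
after link 6: o_6 = (-4.6054, -4.6336, -1.4142)

-4.605 -4.634 -1.414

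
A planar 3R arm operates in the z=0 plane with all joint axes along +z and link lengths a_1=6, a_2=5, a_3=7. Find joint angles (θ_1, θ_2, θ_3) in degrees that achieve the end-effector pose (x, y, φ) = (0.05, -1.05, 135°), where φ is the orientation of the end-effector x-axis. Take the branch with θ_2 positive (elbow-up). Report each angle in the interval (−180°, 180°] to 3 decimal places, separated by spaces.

wrist centre = target − a_3·(cos φ, sin φ) = (4.9997, -5.9997)
cos θ_2 = (60.9944−6²−5²)/(2·6·5) = -0.0001; θ_2 = 90.0053° (elbow-up)
β = atan2(-5.9997,4.9997) = -50.1947°; ψ = atan2(5.0000,5.9995) = 39.8077°
θ_1 = β − ψ = -90.0024°
θ_3 = φ − θ_1 − θ_2 = 134.9971° (wrapped to (-180°,180°])

-90.002 90.005 134.997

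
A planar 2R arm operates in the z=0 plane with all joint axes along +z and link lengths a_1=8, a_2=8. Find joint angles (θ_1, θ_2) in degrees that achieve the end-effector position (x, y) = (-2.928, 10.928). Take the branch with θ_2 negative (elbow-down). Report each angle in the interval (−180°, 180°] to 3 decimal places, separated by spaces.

cos θ_2 = (127.9944−8²−8²)/(2·8·8) = -0.0000; θ_2 = -90.0025° (elbow-down)
β = atan2(10.9280,-2.9280) = 104.9993°; ψ = atan2(-8.0000,7.9996) = -45.0013°
θ_1 = β − ψ = 150.0005°

150.001 -90.003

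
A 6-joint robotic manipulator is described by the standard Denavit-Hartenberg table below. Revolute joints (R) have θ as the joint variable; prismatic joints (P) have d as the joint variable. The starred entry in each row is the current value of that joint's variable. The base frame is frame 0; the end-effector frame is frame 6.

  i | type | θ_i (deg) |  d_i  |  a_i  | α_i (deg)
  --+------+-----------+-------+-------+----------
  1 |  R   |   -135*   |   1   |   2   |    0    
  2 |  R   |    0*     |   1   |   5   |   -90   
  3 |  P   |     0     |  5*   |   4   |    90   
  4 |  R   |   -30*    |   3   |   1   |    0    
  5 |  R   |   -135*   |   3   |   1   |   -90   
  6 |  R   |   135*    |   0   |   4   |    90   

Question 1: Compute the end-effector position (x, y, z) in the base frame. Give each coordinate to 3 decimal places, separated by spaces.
after link 1: o_1 = (-1.4142, -1.4142, 1.0000)
after link 2: o_2 = (-4.9497, -4.9497, 2.0000)
after link 3: o_3 = (-4.2426, -11.3137, 2.0000)
after link 4: o_4 = (-5.2086, -11.5725, 5.0000)
after link 5: o_5 = (-4.7086, -10.7065, 8.0000)
after link 6: o_6 = (-6.1228, -13.1560, 5.1716)

-6.123 -13.156 5.172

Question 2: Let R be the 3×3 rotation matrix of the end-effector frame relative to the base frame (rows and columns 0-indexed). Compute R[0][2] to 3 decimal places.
End-effector z-axis (col 2 of R) = (0.3536,0.6124,-0.7071)
R[0][2] = 0.3536

0.354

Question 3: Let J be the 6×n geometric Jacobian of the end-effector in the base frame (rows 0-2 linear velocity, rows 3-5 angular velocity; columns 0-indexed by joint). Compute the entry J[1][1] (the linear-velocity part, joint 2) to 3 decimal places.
-4.709

axis z_1 = (0.0000,0.0000,1.0000); lever o_n−o_1 = (-4.7086,-11.7418,4.1716)
cross product → J_v[:, 1] = (11.7418,-4.7086,0.0000)
J_ω[:, 1] = z_1
entry J[1][1] = -4.7086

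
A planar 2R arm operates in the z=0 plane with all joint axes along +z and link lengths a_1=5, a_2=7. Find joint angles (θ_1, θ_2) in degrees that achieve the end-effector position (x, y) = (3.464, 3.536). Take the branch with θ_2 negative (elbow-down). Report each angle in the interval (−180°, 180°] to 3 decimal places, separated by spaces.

135.008 -135.000

cos θ_2 = (24.5026−5²−7²)/(2·5·7) = -0.7071; θ_2 = -134.9999° (elbow-down)
β = atan2(3.5360,3.4640) = 45.5893°; ψ = atan2(-4.9498,0.0503) = -89.4182°
θ_1 = β − ψ = 135.0076°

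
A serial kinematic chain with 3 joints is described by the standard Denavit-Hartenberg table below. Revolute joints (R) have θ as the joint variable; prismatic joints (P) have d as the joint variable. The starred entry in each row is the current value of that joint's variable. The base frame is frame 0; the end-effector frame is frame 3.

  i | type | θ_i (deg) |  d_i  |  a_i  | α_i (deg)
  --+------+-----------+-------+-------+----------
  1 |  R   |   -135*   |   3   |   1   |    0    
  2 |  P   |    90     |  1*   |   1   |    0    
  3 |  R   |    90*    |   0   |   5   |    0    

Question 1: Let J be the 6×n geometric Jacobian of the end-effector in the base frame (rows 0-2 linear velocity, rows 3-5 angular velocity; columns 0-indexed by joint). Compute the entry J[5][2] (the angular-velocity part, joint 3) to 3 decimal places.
axis z_2 = (0.0000,0.0000,1.0000); lever o_n−o_2 = (3.5355,3.5355,0.0000)
cross product → J_v[:, 2] = (-3.5355,3.5355,0.0000)
J_ω[:, 2] = z_2
entry J[5][2] = 1.0000

1.000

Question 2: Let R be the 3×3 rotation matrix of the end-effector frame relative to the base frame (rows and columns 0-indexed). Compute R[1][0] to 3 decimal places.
0.707

End-effector x-axis (col 0 of R) = (0.7071,0.7071,0.0000)
R[1][0] = 0.7071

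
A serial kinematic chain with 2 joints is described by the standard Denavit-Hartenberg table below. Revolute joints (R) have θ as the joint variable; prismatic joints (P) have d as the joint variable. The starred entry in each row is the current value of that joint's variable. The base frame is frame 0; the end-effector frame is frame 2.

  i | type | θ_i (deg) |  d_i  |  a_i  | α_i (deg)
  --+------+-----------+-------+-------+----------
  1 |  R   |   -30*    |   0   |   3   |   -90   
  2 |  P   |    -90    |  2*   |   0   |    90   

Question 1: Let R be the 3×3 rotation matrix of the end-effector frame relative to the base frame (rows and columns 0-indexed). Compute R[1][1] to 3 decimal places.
0.866

End-effector y-axis (col 1 of R) = (0.5000,0.8660,0.0000)
R[1][1] = 0.8660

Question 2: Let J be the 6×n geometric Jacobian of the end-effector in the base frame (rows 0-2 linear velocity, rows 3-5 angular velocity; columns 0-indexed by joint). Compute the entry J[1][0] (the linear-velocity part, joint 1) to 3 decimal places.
3.598

axis z_0 = ẑ; lever o_n−o_0 = (3.5981,0.2321,0.0000)
cross product → J_v[:, 0] = (-0.2321,3.5981,0.0000)
J_ω[:, 0] = z_0
entry J[1][0] = 3.5981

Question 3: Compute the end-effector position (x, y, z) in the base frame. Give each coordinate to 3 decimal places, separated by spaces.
3.598 0.232 0.000

after link 1: o_1 = (2.5981, -1.5000, 0.0000)
after link 2: o_2 = (3.5981, 0.2321, 0.0000)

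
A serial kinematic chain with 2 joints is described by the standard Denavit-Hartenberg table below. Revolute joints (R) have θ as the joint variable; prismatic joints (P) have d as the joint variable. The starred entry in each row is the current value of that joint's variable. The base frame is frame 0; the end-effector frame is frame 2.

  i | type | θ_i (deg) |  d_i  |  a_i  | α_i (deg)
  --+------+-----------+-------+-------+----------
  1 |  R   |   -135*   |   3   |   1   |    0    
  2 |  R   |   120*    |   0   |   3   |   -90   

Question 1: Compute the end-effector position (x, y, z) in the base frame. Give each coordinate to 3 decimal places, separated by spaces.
2.191 -1.484 3.000

after link 1: o_1 = (-0.7071, -0.7071, 3.0000)
after link 2: o_2 = (2.1907, -1.4836, 3.0000)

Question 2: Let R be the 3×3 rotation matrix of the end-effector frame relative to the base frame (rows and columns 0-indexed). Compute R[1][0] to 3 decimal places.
-0.259

End-effector x-axis (col 0 of R) = (0.9659,-0.2588,0.0000)
R[1][0] = -0.2588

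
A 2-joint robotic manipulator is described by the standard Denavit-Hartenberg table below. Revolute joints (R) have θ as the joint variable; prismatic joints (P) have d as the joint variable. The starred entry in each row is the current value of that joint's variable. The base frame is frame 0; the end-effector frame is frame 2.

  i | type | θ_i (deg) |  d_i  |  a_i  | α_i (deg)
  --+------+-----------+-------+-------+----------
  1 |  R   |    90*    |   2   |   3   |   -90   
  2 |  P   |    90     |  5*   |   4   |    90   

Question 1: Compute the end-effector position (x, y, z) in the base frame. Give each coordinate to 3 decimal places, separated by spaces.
-5.000 3.000 -2.000

after link 1: o_1 = (0.0000, 3.0000, 2.0000)
after link 2: o_2 = (-5.0000, 3.0000, -2.0000)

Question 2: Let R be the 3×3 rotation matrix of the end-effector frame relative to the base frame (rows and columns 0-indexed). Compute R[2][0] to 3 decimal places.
-1.000

End-effector x-axis (col 0 of R) = (-0.0000,0.0000,-1.0000)
R[2][0] = -1.0000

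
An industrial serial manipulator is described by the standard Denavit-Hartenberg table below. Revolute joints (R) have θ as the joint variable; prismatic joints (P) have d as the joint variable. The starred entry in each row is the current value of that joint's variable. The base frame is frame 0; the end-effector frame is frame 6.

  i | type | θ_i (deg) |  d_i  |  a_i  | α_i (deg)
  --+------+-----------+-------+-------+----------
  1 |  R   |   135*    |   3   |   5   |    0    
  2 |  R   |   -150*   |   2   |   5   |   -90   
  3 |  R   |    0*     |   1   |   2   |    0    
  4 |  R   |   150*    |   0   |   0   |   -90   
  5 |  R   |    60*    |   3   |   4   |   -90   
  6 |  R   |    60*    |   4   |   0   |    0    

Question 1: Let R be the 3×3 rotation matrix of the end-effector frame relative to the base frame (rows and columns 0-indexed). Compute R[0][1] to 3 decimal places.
0.798

End-effector y-axis (col 1 of R) = (0.7978,0.5627,-0.2165)
R[0][1] = 0.7978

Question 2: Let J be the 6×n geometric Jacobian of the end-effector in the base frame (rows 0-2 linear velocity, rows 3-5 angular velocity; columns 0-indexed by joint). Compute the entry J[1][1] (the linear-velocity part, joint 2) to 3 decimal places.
axis z_1 = (0.0000,0.0000,1.0000); lever o_n−o_1 = (5.3819,-6.0637,5.3301)
cross product → J_v[:, 1] = (6.0637,5.3819,-0.0000)
J_ω[:, 1] = z_1
entry J[1][1] = 5.3819

5.382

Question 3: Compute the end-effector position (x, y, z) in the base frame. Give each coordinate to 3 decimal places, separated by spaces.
1.846 -2.528 8.330

after link 1: o_1 = (-3.5355, 3.5355, 3.0000)
after link 2: o_2 = (1.2941, 2.2414, 5.0000)
after link 3: o_3 = (3.4848, 2.6897, 5.0000)
after link 4: o_4 = (3.4848, 2.6897, 5.0000)
after link 5: o_5 = (-0.5337, 0.1802, 6.5981)
after link 6: o_6 = (1.8464, -2.5281, 8.3301)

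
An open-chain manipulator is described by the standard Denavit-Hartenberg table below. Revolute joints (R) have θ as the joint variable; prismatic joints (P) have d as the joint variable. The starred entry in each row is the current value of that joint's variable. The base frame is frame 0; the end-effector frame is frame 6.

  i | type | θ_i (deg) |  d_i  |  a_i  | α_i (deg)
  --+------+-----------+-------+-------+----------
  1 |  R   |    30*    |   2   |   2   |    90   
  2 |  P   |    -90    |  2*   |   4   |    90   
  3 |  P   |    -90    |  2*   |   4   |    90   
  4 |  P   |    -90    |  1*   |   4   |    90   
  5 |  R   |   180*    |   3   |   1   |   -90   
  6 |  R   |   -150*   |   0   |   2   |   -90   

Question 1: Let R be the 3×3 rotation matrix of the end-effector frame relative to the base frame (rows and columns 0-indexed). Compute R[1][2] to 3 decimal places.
-1.000

End-effector z-axis (col 2 of R) = (0.0000,-1.0000,0.0000)
R[1][2] = -1.0000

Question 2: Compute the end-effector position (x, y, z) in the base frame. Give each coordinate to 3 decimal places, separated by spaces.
after link 1: o_1 = (1.7321, 1.0000, 2.0000)
after link 2: o_2 = (2.7321, -0.7321, -2.0000)
after link 3: o_3 = (-1.0000, 1.7321, -2.0000)
after link 4: o_4 = (2.4641, 3.7321, -1.0000)
after link 5: o_5 = (3.0981, 0.6340, -1.0000)
after link 6: o_6 = (5.0981, 0.6340, -1.0000)

5.098 0.634 -1.000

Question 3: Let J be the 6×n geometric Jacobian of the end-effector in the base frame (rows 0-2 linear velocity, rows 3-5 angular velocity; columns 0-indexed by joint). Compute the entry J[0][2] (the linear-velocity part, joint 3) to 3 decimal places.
-0.866

prismatic axis z_2 = (-0.8660,-0.5000,-0.0000)
J_v[:, 2] = z_2; J_ω[:, 2] = (0,0,0)
entry J[0][2] = -0.8660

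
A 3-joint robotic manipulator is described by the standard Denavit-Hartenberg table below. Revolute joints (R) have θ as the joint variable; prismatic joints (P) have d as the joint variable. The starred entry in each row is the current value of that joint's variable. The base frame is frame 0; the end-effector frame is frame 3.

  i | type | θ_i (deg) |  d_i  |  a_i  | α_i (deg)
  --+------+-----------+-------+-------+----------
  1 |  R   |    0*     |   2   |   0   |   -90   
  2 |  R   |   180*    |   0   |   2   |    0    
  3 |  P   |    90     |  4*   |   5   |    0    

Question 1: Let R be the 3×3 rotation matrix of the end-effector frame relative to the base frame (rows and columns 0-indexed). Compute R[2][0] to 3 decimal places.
End-effector x-axis (col 0 of R) = (-0.0000,-0.0000,1.0000)
R[2][0] = 1.0000

1.000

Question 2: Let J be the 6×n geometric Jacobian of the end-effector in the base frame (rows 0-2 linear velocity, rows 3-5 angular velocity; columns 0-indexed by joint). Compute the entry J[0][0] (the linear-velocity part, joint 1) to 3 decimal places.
axis z_0 = ẑ; lever o_n−o_0 = (-2.0000,4.0000,7.0000)
cross product → J_v[:, 0] = (-4.0000,-2.0000,0.0000)
J_ω[:, 0] = z_0
entry J[0][0] = -4.0000

-4.000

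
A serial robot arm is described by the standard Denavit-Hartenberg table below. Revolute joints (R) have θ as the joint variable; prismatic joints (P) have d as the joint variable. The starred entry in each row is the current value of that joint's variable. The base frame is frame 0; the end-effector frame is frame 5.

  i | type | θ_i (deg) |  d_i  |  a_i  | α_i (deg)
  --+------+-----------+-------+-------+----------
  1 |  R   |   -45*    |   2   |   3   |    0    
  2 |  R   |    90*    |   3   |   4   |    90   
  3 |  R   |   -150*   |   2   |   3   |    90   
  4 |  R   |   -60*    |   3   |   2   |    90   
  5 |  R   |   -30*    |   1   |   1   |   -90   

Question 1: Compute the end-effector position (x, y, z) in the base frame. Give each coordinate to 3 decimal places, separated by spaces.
after link 1: o_1 = (2.1213, -2.1213, 2.0000)
after link 2: o_2 = (4.9497, 0.7071, 5.0000)
after link 3: o_3 = (4.5268, -2.5442, 3.5000)
after link 4: o_4 = (1.6291, -2.9925, 5.5981)
after link 5: o_5 = (1.1871, -1.6667, 5.3816)

1.187 -1.667 5.382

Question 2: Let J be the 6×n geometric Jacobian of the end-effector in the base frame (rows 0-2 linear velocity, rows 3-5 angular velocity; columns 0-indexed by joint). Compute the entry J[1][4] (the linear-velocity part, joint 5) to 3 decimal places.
-0.153

axis z_4 = (0.1768,0.8839,0.4330); lever o_n−o_4 = (-0.4419,1.3258,-0.2165)
cross product → J_v[:, 4] = (-0.7655,-0.1531,0.6250)
J_ω[:, 4] = z_4
entry J[1][4] = -0.1531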